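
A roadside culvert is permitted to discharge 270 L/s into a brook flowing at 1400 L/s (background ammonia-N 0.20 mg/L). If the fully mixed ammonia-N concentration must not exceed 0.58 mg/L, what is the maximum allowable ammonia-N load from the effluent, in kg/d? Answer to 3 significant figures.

59.5 kg/d

Mass balance at the limit: 1400·0.2000 + 270.0·Cₑ = 1670·0.58 → Cₑ = 2.550 mg/L.
270.0 L/s = 0.2700 m³/s. Load = 0.2700 m³/s × 2.550 g/m³ × 86 400 s/d = 59.50 kg/d.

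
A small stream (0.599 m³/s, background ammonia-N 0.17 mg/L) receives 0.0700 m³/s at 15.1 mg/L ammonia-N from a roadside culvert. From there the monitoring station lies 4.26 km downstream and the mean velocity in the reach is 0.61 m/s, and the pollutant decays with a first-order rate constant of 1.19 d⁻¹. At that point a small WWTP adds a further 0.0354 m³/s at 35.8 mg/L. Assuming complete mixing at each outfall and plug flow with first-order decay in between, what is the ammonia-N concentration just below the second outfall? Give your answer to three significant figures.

After mixing, C = (0.5990·0.1700 + 0.07000·15.10) / 0.6690 = 1.159/0.6690 = 1.732 mg/L; combined flow 0.6690 m³/s.
Travel time t = 4.26·1000 / 0.61 = 6984 s = 1.940 h.
First-order decay: C = 1.732·exp(−k·t) = 1.732·0.9083 = 1.573 mg/L.
Second outfall: C = (0.6690·1.573 + 0.03540·35.80)/0.7044 = 3.293 mg/L.

3.29 mg/L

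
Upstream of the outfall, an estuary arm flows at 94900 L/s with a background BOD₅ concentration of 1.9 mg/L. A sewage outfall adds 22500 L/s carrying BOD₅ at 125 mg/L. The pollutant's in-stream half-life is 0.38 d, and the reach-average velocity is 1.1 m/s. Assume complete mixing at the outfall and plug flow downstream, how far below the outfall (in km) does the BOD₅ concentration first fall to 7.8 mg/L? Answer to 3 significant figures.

Conservation of mass: C = (94900·1.900 + 22500·125.0) / 117400 = 2993000/117400 = 25.49 mg/L.
Half-life 0.38 d → k = ln 2 / 0.38 = 1.824 d⁻¹.
Set 25.49·exp(−k·t) = 7.8 → t = ln(25.49/7.8)/k = 56090 s = 15.58 h.
Distance = v·t = 1.1·56090 = 61700 m = 61.70 km.

61.7 km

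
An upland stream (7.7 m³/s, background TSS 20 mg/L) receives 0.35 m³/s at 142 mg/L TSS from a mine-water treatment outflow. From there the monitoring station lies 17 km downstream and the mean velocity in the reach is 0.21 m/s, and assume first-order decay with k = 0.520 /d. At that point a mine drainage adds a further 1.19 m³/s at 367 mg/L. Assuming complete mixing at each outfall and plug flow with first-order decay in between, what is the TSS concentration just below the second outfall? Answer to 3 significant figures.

Conservation of mass: C = (7.700·20.00 + 0.3500·142.0) / 8.050 = 203.7/8.050 = 25.30 mg/L; combined flow 8.050 m³/s.
Travel time t = 17·1000 / 0.21 = 80950 s = 22.49 h.
After decay, C = 25.30 × e^(−kt) = 25.30 × 0.6143 = 15.55 mg/L.
At the second outfall, C = (8.050·15.55 + 1.190·367.0) / (8.050 + 1.190) = 60.81 mg/L.

60.8 mg/L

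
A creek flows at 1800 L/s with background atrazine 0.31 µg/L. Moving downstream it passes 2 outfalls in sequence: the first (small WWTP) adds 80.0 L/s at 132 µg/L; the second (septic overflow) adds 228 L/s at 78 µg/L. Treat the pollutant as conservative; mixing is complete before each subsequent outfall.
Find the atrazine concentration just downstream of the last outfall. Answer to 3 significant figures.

After outfall 1: Q = 1800 + 80.00 = 1880 L/s; C = (1800·0.3100 + 80.00·132.0)/1880 = 5.914 µg/L.
After outfall 2: Q = 1880 + 228.0 = 2108 L/s; C = (1880·5.914 + 228.0·78.00)/2108 = 13.71 µg/L.

13.7 µg/L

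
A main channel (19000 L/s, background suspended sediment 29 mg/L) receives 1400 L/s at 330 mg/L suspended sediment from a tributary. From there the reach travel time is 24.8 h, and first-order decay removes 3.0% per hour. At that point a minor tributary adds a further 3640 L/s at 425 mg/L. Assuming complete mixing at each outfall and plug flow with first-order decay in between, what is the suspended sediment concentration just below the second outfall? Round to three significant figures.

84.1 mg/L

Mixed concentration C = ΣQC/ΣQ = (19000·29.00 + 1400·330.0) / 20400 = 1013000/20400 = 49.66 mg/L; combined flow 20400 L/s.
3.0%/h lost → k = −ln(1 − 0.03) = 0.03046 h⁻¹.
Applying C = C₀e^(−kt): 49.66 × 0.4698 = 23.33 mg/L.
At the second outfall, C = (20400·23.33 + 3640·425.0) / (20400 + 3640) = 84.15 mg/L.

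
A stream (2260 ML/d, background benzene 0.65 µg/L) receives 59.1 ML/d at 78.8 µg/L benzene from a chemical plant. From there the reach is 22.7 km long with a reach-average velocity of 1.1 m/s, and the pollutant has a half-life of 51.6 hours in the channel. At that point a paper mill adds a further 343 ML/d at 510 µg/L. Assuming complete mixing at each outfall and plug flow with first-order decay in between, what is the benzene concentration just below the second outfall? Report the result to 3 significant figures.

67.8 µg/L

Conservation of mass: C = (2260·0.6500 + 59.10·78.80) / 2319 = 6126/2319 = 2.642 µg/L; combined flow 2319 ML/d.
Travel time t = 22.7·1000 / 1.1 = 20640 s = 5.732 h.
Half-life 51.6 h → k = ln 2 / 51.6 = 0.01343 h⁻¹ = 0.3224 d⁻¹.
After decay, C = 2.642 × e^(−kt) = 2.642 × 0.9259 = 2.446 µg/L.
Second outfall: C = (2319·2.446 + 343.0·510.0)/2662 = 67.84 µg/L.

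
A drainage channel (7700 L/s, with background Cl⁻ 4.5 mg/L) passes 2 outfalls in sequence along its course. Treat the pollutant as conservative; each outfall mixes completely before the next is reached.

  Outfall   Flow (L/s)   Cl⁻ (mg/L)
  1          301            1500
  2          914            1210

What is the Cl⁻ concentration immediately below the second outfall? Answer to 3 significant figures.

179 mg/L

Outfall 1: combined Q = 8001 L/s; C = (7700·4.500 + 301.0·1500)/8001 = 60.76 mg/L.
Outfall 2: combined Q = 8915 L/s; C = (8001·60.76 + 914.0·1210)/8915 = 178.6 mg/L.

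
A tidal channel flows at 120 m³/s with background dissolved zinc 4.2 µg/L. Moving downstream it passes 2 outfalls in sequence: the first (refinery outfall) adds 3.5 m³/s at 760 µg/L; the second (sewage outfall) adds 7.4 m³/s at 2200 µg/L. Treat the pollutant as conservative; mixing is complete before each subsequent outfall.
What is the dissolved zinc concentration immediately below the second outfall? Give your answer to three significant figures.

Outfall 1: combined Q = 123.5 m³/s; C = (120.0·4.200 + 3.500·760.0)/123.5 = 25.62 µg/L.
Outfall 2: combined Q = 130.9 m³/s; C = (123.5·25.62 + 7.400·2200)/130.9 = 148.5 µg/L.

149 µg/L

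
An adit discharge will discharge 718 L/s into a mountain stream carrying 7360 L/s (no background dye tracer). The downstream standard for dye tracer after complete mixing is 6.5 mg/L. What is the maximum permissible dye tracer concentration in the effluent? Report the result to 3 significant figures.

73.1 mg/L

At the limit, (Qr·Cr + Qe·Cₑ)/(Qr + Qe) = 6.5:
Cₑ = (8078·6.5 − 7360·0) / 718.0 = 73.13 mg/L.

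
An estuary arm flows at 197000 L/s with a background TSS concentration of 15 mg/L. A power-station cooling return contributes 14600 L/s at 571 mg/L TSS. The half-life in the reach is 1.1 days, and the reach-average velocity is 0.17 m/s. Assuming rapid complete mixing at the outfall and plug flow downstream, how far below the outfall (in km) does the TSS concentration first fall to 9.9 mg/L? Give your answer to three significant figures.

Flow-weighted average: C = (197000·15.00 + 14600·571.0) / 211600 = 11290000/211600 = 53.36 mg/L.
Half-life 1.1 d → k = ln 2 / 1.1 = 0.6301 d⁻¹.
Set 53.36·exp(−k·t) = 9.9 → t = ln(53.36/9.9)/k = 231000 s = 64.16 h.
Distance = v·t = 0.17·231000 = 39270 m = 39.27 km.

39.3 km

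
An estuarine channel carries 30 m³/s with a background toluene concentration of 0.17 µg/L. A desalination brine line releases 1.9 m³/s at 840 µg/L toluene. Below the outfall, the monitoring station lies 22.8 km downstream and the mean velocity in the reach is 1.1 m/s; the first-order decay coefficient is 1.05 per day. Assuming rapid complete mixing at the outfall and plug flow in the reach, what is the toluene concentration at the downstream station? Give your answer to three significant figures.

39.0 µg/L

Flow-weighted average: C = (30.00·0.1700 + 1.900·840.0) / 31.90 = 1601/31.90 = 50.19 µg/L.
Travel time t = 22.8·1000 / 1.1 = 20730 s = 5.758 h.
After decay, C = 50.19 × e^(−kt) = 50.19 × 0.7773 = 39.02 µg/L.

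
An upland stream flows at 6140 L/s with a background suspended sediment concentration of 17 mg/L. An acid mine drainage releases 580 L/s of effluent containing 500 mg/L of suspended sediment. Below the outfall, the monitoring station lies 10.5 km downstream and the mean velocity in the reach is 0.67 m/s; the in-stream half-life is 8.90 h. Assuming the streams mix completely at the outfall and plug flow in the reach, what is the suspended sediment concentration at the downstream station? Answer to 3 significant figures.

41.8 mg/L

Mixed concentration C = ΣQC/ΣQ = (6140·17.00 + 580.0·500.0) / 6720 = 394400/6720 = 58.69 mg/L.
Travel time t = 10.5·1000 / 0.67 = 15670 s = 4.353 h.
Half-life 8.90 h → k = ln 2 / 8.90 = 0.07788 h⁻¹ = 1.869 d⁻¹.
First-order decay: C = 58.69·exp(−k·t) = 58.69·0.7125 = 41.81 mg/L.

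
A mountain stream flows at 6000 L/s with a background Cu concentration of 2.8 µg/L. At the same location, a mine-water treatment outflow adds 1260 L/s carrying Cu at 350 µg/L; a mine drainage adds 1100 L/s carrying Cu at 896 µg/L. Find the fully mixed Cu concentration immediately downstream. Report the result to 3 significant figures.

173 µg/L

Mixed concentration C = ΣQC/ΣQ = (6000·2.800 + 1260·350.0 + 1100·896.0) / 8360 = 1443000/8360 = 172.7 µg/L.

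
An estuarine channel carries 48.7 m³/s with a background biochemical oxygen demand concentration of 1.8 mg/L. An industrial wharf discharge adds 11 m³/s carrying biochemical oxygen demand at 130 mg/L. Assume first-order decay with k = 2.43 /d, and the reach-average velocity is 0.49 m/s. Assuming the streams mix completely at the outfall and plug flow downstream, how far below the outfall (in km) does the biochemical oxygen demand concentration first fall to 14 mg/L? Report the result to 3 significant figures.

Conservation of mass: C = (48.70·1.800 + 11.00·130.0) / 59.70 = 1518/59.70 = 25.42 mg/L.
Set 25.42·exp(−k·t) = 14 → t = ln(25.42/14)/k = 21210 s = 5.892 h.
Distance = v·t = 0.49·21210 = 10390 m = 10.39 km.

10.4 km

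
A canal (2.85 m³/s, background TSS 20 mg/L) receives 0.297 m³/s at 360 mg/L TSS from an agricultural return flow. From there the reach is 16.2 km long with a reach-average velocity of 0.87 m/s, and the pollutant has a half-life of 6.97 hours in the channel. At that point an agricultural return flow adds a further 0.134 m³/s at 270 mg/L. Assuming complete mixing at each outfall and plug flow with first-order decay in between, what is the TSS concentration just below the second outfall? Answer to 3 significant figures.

After mixing, C = (2.850·20.00 + 0.2970·360.0) / 3.147 = 163.9/3.147 = 52.09 mg/L; combined flow 3.147 m³/s.
Travel time t = 16.2·1000 / 0.87 = 18620 s = 5.172 h.
Half-life 6.97 h → k = ln 2 / 6.97 = 0.09945 h⁻¹ = 2.387 d⁻¹.
After decay, C = 52.09 × e^(−kt) = 52.09 × 0.5979 = 31.14 mg/L.
Second outfall: C = (3.147·31.14 + 0.1340·270.0)/3.281 = 40.90 mg/L.

40.9 mg/L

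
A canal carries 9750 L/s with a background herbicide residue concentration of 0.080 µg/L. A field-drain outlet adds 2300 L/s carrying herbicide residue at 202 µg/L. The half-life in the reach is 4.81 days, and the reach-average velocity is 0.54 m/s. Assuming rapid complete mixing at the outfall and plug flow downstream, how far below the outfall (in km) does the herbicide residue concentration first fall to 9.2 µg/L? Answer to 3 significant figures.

After mixing, C = (9750·0.08000 + 2300·202.0) / 12050 = 465400/12050 = 38.62 µg/L.
Half-life 4.81 d → k = ln 2 / 4.81 = 0.1441 d⁻¹.
Set 38.62·exp(−k·t) = 9.2 → t = ln(38.62/9.2)/k = 860100 s = 238.9 h.
Distance = v·t = 0.54·860100 = 464500 m = 464.5 km.

464 km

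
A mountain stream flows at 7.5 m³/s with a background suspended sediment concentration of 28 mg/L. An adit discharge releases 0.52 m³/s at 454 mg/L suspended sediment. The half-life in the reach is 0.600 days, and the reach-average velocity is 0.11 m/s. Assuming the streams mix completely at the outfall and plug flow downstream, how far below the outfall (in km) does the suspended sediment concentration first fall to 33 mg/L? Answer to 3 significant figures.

4.29 km

Mixed concentration C = ΣQC/ΣQ = (7.500·28.00 + 0.5200·454.0) / 8.020 = 446.1/8.020 = 55.62 mg/L.
Half-life 0.600 d → k = ln 2 / 0.600 = 1.155 d⁻¹.
Set 55.62·exp(−k·t) = 33 → t = ln(55.62/33)/k = 39040 s = 10.85 h.
Distance = v·t = 0.11·39040 = 4295 m = 4.295 km.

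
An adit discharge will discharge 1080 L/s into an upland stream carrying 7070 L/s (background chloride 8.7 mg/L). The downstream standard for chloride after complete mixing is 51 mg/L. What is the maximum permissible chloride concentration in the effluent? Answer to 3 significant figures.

328 mg/L

At the limit, (Qr·Cr + Qe·Cₑ)/(Qr + Qe) = 51:
Cₑ = (8150·51 − 7070·8.700) / 1080 = 327.9 mg/L.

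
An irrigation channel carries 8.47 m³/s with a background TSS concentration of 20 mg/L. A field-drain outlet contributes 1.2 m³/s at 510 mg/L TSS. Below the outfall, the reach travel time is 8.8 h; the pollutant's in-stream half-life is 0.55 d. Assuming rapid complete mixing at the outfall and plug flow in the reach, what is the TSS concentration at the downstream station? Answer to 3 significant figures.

50.9 mg/L

Mass balance: C = (8.470·20.00 + 1.200·510.0) / 9.670 = 781.4/9.670 = 80.81 mg/L.
Half-life 0.55 d → k = ln 2 / 0.55 = 1.260 d⁻¹.
Applying C = C₀e^(−kt): 80.81 × 0.6300 = 50.90 mg/L.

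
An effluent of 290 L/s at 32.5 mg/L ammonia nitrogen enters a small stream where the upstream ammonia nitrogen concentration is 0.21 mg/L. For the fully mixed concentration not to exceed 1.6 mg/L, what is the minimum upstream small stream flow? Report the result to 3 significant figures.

Set C_mix = 1.6: (Q·0.2100 + 290.0·32.50) / (Q + 290.0) = 1.6
→ Q = 290.0·(32.50 − 1.6)/(1.6 − 0.2100) = 6447 L/s.

6450 L/s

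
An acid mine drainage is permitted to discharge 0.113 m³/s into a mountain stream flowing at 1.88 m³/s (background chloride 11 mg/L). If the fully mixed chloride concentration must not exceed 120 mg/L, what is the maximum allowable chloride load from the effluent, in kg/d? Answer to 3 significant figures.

18900 kg/d

Mass balance at the limit: 1.880·11.00 + 0.1130·Cₑ = 1.993·120 → Cₑ = 1933 mg/L.
Load = 0.1130 m³/s × 1933 g/m³ × 86 400 s/d = 18880 kg/d.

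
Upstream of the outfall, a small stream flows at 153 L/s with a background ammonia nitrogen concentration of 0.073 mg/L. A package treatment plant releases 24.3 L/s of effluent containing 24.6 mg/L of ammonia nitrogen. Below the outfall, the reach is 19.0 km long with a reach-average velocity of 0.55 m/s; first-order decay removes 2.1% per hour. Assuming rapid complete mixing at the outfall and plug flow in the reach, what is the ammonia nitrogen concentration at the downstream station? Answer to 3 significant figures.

2.80 mg/L

Mass balance: C = (153.0·0.07300 + 24.30·24.60) / 177.3 = 608.9/177.3 = 3.435 mg/L.
Travel time t = 19.0·1000 / 0.55 = 34550 s = 9.596 h.
2.1%/h lost → k = −ln(1 − 0.021) = 0.02122 h⁻¹.
Applying C = C₀e^(−kt): 3.435 × 0.8157 = 2.802 mg/L.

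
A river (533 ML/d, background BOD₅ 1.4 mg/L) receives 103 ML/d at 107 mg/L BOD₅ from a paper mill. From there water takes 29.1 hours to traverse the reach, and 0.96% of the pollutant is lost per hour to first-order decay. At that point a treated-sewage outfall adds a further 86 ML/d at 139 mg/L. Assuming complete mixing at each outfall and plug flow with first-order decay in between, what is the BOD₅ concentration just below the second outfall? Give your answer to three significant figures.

28.9 mg/L

Mass balance: C = (533.0·1.400 + 103.0·107.0) / 636.0 = 11770/636.0 = 18.50 mg/L; combined flow 636.0 ML/d.
0.96%/h lost → k = −ln(1 − 0.0096) = 0.009646 h⁻¹.
Decay over the reach: 18.50·exp(−kt) = 18.50·0.7552 = 13.97 mg/L.
Second outfall: C = (636.0·13.97 + 86.00·139.0)/722.0 = 28.87 mg/L.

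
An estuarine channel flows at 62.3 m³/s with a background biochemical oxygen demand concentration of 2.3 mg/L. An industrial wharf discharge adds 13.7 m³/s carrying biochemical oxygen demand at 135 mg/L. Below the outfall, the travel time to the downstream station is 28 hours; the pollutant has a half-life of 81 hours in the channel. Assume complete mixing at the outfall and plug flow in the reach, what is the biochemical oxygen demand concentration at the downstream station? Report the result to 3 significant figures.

20.6 mg/L

Conservation of mass: C = (62.30·2.300 + 13.70·135.0) / 76.00 = 1993/76.00 = 26.22 mg/L.
Half-life 81 h → k = ln 2 / 81 = 0.008557 h⁻¹ = 0.2054 d⁻¹.
After decay, C = 26.22 × e^(−kt) = 26.22 × 0.7869 = 20.63 mg/L.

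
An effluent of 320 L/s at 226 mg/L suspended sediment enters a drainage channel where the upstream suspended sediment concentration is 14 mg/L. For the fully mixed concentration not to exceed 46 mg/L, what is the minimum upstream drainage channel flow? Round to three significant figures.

1800 L/s

Set C_mix = 46: (Q·14.00 + 320.0·226.0) / (Q + 320.0) = 46
→ Q = 320.0·(226.0 − 46)/(46 − 14.00) = 1800 L/s.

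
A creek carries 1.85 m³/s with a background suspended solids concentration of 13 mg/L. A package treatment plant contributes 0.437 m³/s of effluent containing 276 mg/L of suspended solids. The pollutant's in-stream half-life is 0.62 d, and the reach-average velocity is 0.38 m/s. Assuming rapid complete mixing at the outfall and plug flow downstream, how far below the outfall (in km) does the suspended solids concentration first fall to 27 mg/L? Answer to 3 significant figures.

Conservation of mass: C = (1.850·13.00 + 0.4370·276.0) / 2.287 = 144.7/2.287 = 63.25 mg/L.
Half-life 0.62 d → k = ln 2 / 0.62 = 1.118 d⁻¹.
Set 63.25·exp(−k·t) = 27 → t = ln(63.25/27)/k = 65790 s = 18.28 h.
Distance = v·t = 0.38·65790 = 25000 m = 25.00 km.

25.0 km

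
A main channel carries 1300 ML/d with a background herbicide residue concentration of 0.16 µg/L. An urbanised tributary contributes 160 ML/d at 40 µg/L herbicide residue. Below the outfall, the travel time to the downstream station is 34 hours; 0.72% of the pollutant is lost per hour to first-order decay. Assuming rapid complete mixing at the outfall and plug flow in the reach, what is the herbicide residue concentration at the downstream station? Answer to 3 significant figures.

Mass balance: C = (1300·0.1600 + 160.0·40.00) / 1460 = 6608/1460 = 4.526 µg/L.
0.72%/h lost → k = −ln(1 − 0.0072) = 0.007226 h⁻¹.
Applying C = C₀e^(−kt): 4.526 × 0.7822 = 3.540 µg/L.

3.54 µg/L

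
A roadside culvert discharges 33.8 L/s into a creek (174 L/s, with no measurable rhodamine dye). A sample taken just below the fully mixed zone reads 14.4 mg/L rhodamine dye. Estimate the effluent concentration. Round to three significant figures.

Mass balance: 174.0·0 + 33.80·Cₑ = 207.8·14.40
→ Cₑ = (207.8·14.40 − 174.0·0) / 33.80 = 88.53 mg/L.

88.5 mg/L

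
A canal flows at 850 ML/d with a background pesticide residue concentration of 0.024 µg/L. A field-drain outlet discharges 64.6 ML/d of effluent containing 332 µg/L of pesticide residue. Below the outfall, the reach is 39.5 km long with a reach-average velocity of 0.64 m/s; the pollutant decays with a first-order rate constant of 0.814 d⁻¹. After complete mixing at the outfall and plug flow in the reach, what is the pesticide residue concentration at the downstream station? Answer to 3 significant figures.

Conservation of mass: C = (850.0·0.02400 + 64.60·332.0) / 914.6 = 21470/914.6 = 23.47 µg/L.
Travel time t = 39.5·1000 / 0.64 = 61720 s = 17.14 h.
Decay over the reach: 23.47·exp(−kt) = 23.47·0.5591 = 13.12 µg/L.

13.1 µg/L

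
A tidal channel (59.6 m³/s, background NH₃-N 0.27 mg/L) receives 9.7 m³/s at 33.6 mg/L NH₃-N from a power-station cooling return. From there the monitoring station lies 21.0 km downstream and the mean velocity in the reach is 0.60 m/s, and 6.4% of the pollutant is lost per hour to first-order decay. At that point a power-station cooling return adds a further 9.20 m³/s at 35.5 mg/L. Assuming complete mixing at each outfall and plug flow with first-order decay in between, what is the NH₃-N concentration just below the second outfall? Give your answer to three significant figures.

Mass balance: C = (59.60·0.2700 + 9.700·33.60) / 69.30 = 342.0/69.30 = 4.935 mg/L; combined flow 69.30 m³/s.
Travel time t = 21.0·1000 / 0.60 = 35000 s = 9.722 h.
6.4%/h lost → k = −ln(1 − 0.064) = 0.06614 h⁻¹.
Decay over the reach: 4.935·exp(−kt) = 4.935·0.5257 = 2.594 mg/L.
Second outfall: C = (69.30·2.594 + 9.200·35.50)/78.50 = 6.451 mg/L.

6.45 mg/L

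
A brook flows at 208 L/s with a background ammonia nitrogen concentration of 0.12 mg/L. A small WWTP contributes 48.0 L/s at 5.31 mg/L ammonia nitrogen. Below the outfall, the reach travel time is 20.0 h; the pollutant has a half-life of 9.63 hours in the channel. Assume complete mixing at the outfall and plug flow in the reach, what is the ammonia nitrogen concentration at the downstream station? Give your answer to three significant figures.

After mixing, C = (208.0·0.1200 + 48.00·5.310) / 256.0 = 279.8/256.0 = 1.093 mg/L.
Half-life 9.63 h → k = ln 2 / 9.63 = 0.07198 h⁻¹ = 1.727 d⁻¹.
After decay, C = 1.093 × e^(−kt) = 1.093 × 0.2370 = 0.2591 mg/L.

0.259 mg/L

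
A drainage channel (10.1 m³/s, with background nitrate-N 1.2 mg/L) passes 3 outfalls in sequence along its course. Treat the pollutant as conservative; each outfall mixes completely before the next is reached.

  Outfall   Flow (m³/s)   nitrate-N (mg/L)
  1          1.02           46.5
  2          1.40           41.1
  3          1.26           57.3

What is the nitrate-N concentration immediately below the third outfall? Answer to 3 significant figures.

13.7 mg/L

Outfall 1: combined Q = 11.12 m³/s; C = (10.10·1.200 + 1.020·46.50)/11.12 = 5.355 mg/L.
Outfall 2: combined Q = 12.52 m³/s; C = (11.12·5.355 + 1.400·41.10)/12.52 = 9.352 mg/L.
Outfall 3: combined Q = 13.78 m³/s; C = (12.52·9.352 + 1.260·57.30)/13.78 = 13.74 mg/L.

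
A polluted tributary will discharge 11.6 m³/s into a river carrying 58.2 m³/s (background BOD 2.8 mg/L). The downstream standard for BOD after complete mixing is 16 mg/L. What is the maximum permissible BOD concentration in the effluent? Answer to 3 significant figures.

At the limit, (Qr·Cr + Qe·Cₑ)/(Qr + Qe) = 16:
Cₑ = (69.80·16 − 58.20·2.800) / 11.60 = 82.23 mg/L.

82.2 mg/L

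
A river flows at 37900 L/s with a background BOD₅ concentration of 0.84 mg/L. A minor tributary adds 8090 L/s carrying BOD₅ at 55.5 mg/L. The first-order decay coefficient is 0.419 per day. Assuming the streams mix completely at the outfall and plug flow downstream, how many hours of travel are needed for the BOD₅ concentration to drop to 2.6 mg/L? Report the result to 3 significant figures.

After mixing, C = (37900·0.8400 + 8090·55.50) / 45990 = 480800/45990 = 10.46 mg/L.
10.46·exp(−k·t) = 2.6 → t = ln(10.46/2.6)/k = 287000 s = 79.71 h.

79.7 h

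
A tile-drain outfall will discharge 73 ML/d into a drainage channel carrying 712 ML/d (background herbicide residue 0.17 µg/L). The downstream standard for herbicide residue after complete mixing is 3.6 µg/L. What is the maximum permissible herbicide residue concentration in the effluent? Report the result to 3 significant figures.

37.1 µg/L

At the limit, (Qr·Cr + Qe·Cₑ)/(Qr + Qe) = 3.6:
Cₑ = (785.0·3.6 − 712.0·0.1700) / 73.00 = 37.05 µg/L.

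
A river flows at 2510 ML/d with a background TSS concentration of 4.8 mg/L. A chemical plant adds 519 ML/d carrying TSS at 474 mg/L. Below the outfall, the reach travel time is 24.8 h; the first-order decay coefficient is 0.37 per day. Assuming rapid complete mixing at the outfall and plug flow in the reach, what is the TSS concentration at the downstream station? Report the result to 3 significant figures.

58.1 mg/L

Conservation of mass: C = (2510·4.800 + 519.0·474.0) / 3029 = 258100/3029 = 85.19 mg/L.
Applying C = C₀e^(−kt): 85.19 × 0.6823 = 58.13 mg/L.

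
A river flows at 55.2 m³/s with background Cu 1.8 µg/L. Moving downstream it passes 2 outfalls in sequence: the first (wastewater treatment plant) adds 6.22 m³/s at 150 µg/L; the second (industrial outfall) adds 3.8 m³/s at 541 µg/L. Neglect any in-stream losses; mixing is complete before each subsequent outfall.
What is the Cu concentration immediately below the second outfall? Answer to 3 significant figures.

47.3 µg/L

Below outfall 1: Q → 61.42 m³/s, C = (55.20·1.800 + 6.220·150.0)/61.42 = 16.81 µg/L.
Below outfall 2: Q → 65.22 m³/s, C = (61.42·16.81 + 3.800·541.0)/65.22 = 47.35 µg/L.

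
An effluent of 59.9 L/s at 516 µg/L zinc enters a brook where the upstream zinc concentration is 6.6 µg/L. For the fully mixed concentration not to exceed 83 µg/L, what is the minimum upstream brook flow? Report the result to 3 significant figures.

339 L/s

Set C_mix = 83: (Q·6.600 + 59.90·516.0) / (Q + 59.90) = 83
→ Q = 59.90·(516.0 − 83)/(83 − 6.600) = 339.5 L/s.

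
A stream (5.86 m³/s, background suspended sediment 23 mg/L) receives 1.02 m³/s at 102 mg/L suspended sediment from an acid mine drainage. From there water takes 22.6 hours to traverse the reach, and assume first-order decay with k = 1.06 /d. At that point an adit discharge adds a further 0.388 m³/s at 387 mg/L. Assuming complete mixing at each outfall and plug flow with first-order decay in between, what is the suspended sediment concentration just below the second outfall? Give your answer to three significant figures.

32.8 mg/L

Mixed concentration C = ΣQC/ΣQ = (5.860·23.00 + 1.020·102.0) / 6.880 = 238.8/6.880 = 34.71 mg/L; combined flow 6.880 m³/s.
After decay, C = 34.71 × e^(−kt) = 34.71 × 0.3686 = 12.79 mg/L.
At the second outfall, C = (6.880·12.79 + 0.3880·387.0) / (6.880 + 0.3880) = 32.77 mg/L.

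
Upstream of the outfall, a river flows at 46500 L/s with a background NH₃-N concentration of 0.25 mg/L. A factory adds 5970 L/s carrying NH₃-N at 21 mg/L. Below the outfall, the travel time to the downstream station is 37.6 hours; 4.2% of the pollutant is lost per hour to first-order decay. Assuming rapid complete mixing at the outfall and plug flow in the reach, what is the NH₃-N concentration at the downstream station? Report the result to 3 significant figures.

0.520 mg/L

Flow-weighted average: C = (46500·0.2500 + 5970·21.00) / 52470 = 137000/52470 = 2.611 mg/L.
4.2%/h lost → k = −ln(1 − 0.042) = 0.04291 h⁻¹.
Applying C = C₀e^(−kt): 2.611 × 0.1992 = 0.5202 mg/L.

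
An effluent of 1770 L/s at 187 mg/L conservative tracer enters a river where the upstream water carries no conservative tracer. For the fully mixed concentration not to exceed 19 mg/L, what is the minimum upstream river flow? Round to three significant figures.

Set C_mix = 19: (Q·0 + 1770·187.0) / (Q + 1770) = 19
→ Q = 1770·(187.0 − 19)/(19 − 0) = 15650 L/s.

15700 L/s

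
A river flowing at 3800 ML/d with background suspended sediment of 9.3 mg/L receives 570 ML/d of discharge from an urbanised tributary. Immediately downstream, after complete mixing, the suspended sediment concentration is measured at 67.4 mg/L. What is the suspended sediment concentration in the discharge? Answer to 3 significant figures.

455 mg/L

Mass balance: 3800·9.300 + 570.0·Cₑ = 4370·67.40
→ Cₑ = (4370·67.40 − 3800·9.300) / 570.0 = 454.7 mg/L.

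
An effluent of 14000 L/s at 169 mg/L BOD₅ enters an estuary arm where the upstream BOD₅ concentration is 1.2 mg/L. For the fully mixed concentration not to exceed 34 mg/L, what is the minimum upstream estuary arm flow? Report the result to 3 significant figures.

57600 L/s

Set C_mix = 34: (Q·1.200 + 14000·169.0) / (Q + 14000) = 34
→ Q = 14000·(169.0 − 34)/(34 − 1.200) = 57620 L/s.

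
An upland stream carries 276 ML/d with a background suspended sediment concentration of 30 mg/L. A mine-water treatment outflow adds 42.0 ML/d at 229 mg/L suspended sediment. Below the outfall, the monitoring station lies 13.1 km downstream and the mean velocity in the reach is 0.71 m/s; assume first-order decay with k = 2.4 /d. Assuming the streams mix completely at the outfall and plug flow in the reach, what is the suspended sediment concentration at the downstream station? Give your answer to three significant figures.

Conservation of mass: C = (276.0·30.00 + 42.00·229.0) / 318.0 = 17900/318.0 = 56.28 mg/L.
Travel time t = 13.1·1000 / 0.71 = 18450 s = 5.125 h.
Applying C = C₀e^(−kt): 56.28 × 0.5990 = 33.71 mg/L.

33.7 mg/L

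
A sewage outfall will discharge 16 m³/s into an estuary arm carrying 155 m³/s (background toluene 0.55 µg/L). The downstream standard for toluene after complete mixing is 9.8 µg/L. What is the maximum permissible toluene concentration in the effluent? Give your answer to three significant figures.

At the limit, (Qr·Cr + Qe·Cₑ)/(Qr + Qe) = 9.8:
Cₑ = (171.0·9.8 − 155.0·0.5500) / 16.00 = 99.41 µg/L.

99.4 µg/L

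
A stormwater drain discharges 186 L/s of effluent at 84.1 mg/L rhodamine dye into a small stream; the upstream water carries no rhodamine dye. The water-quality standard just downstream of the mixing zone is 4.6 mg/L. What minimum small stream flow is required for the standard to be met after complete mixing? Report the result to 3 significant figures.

3210 L/s

Set C_mix = 4.6: (Q·0 + 186.0·84.10) / (Q + 186.0) = 4.6
→ Q = 186.0·(84.10 − 4.6)/(4.6 − 0) = 3215 L/s.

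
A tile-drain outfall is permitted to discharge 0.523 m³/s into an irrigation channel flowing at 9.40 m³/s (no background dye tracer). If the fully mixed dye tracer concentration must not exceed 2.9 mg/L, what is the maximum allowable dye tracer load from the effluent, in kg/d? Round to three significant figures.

2490 kg/d

Mass balance at the limit: 9.400·0 + 0.5230·Cₑ = 9.923·2.9 → Cₑ = 55.02 mg/L.
Load = 0.5230 m³/s × 55.02 g/m³ × 86 400 s/d = 2486 kg/d.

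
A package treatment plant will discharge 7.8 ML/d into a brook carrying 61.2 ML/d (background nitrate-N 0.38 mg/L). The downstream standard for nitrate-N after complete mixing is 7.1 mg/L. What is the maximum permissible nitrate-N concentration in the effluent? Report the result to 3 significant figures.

59.8 mg/L

At the limit, (Qr·Cr + Qe·Cₑ)/(Qr + Qe) = 7.1:
Cₑ = (69.00·7.1 − 61.20·0.3800) / 7.800 = 59.83 mg/L.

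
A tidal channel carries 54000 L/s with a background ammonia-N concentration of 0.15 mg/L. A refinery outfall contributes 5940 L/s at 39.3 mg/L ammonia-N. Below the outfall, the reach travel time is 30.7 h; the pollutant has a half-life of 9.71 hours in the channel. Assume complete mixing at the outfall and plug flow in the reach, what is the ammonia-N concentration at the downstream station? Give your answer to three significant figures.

After mixing, C = (54000·0.1500 + 5940·39.30) / 59940 = 241500/59940 = 4.030 mg/L.
Half-life 9.71 h → k = ln 2 / 9.71 = 0.07138 h⁻¹ = 1.713 d⁻¹.
First-order decay: C = 4.030·exp(−k·t) = 4.030·0.1117 = 0.4503 mg/L.

0.450 mg/L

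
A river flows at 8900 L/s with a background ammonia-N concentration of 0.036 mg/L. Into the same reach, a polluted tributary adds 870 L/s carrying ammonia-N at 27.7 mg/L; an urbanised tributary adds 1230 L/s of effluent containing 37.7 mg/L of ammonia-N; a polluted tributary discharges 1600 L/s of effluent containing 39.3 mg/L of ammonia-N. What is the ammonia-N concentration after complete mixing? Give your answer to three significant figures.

10.6 mg/L

After mixing, C = (8900·0.03600 + 870.0·27.70 + 1230·37.70 + 1600·39.30) / 12600 = 133700/12600 = 10.61 mg/L.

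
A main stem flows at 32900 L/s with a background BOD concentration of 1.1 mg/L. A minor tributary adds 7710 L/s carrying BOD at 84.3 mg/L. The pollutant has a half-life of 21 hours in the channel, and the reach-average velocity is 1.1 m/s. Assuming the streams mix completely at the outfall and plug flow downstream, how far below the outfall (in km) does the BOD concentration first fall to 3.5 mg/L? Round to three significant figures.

After mixing, C = (32900·1.100 + 7710·84.30) / 40610 = 686100/40610 = 16.90 mg/L.
Half-life 21 h → k = ln 2 / 21 = 0.03301 h⁻¹ = 0.7922 d⁻¹.
Set 16.90·exp(−k·t) = 3.5 → t = ln(16.90/3.5)/k = 171700 s = 47.70 h.
Distance = v·t = 1.1·171700 = 188900 m = 188.9 km.

189 km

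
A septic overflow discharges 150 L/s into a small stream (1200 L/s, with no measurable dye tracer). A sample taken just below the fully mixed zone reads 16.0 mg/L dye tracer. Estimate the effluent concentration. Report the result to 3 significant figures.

Mass balance: 1200·0 + 150.0·Cₑ = 1350·16.00
→ Cₑ = (1350·16.00 − 1200·0) / 150.0 = 144.0 mg/L.

144 mg/L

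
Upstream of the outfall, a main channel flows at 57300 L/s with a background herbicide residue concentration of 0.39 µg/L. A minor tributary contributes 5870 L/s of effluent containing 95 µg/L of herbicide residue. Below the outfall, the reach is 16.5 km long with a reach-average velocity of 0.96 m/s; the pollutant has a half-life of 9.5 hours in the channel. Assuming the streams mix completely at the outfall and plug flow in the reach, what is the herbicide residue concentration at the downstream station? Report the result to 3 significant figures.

6.48 µg/L

Conservation of mass: C = (57300·0.3900 + 5870·95.00) / 63170 = 580000/63170 = 9.182 µg/L.
Travel time t = 16.5·1000 / 0.96 = 17190 s = 4.774 h.
Half-life 9.5 h → k = ln 2 / 9.5 = 0.07296 h⁻¹ = 1.751 d⁻¹.
Decay over the reach: 9.182·exp(−kt) = 9.182·0.7059 = 6.481 µg/L.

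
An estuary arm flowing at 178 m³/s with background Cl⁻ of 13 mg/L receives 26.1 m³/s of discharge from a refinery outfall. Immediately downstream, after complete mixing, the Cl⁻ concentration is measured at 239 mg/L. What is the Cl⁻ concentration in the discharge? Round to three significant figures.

Mass balance: 178.0·13.00 + 26.10·Cₑ = 204.1·239.0
→ Cₑ = (204.1·239.0 − 178.0·13.00) / 26.10 = 1780 mg/L.

1780 mg/L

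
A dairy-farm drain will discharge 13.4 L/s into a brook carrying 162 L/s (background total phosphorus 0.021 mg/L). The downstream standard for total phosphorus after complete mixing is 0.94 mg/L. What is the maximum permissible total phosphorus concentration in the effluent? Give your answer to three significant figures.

At the limit, (Qr·Cr + Qe·Cₑ)/(Qr + Qe) = 0.94:
Cₑ = (175.4·0.94 − 162.0·0.02100) / 13.40 = 12.05 mg/L.

12.1 mg/L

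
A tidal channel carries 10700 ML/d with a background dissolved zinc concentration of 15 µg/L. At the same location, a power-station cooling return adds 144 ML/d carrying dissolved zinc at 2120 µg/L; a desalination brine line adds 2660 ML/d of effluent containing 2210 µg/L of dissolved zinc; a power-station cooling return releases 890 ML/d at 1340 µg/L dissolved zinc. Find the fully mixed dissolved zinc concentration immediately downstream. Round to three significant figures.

Mass balance: C = (10700·15.00 + 144.0·2120 + 2660·2210 + 890.0·1340) / 14390 = 7537000/14390 = 523.6 µg/L.

524 µg/L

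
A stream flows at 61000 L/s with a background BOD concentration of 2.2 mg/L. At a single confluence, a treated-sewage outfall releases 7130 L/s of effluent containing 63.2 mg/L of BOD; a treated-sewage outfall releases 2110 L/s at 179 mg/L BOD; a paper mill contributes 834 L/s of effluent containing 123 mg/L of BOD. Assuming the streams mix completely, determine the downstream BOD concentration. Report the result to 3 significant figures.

15.0 mg/L

Conservation of mass: C = (61000·2.200 + 7130·63.20 + 2110·179.0 + 834.0·123.0) / 71070 = 1065000/71070 = 14.99 mg/L.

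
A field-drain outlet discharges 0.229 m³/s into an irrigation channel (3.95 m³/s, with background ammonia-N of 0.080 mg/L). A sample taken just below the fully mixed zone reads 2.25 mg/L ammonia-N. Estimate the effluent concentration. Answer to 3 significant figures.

Mass balance: 3.950·0.08000 + 0.2290·Cₑ = 4.179·2.250
→ Cₑ = (4.179·2.250 − 3.950·0.08000) / 0.2290 = 39.68 mg/L.

39.7 mg/L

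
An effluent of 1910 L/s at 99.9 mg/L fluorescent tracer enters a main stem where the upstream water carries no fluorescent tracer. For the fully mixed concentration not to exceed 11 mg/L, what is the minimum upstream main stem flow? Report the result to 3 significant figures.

15400 L/s

Set C_mix = 11: (Q·0 + 1910·99.90) / (Q + 1910) = 11
→ Q = 1910·(99.90 − 11)/(11 − 0) = 15440 L/s.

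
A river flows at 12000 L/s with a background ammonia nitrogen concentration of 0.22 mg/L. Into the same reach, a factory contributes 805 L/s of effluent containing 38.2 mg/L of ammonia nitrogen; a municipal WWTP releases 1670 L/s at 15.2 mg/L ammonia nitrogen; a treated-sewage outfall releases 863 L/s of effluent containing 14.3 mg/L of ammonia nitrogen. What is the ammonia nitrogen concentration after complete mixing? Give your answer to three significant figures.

4.64 mg/L

Mass balance: C = (12000·0.2200 + 805.0·38.20 + 1670·15.20 + 863.0·14.30) / 15340 = 71120/15340 = 4.637 mg/L.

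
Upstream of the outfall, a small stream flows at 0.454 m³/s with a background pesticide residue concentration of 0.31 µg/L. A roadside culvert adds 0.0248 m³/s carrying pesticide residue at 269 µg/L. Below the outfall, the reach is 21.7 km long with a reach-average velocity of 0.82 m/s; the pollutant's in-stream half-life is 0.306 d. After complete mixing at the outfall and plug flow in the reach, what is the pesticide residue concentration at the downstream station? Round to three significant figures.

7.11 µg/L

After mixing, C = (0.4540·0.3100 + 0.02480·269.0) / 0.4788 = 6.812/0.4788 = 14.23 µg/L.
Travel time t = 21.7·1000 / 0.82 = 26460 s = 7.351 h.
Half-life 0.306 d → k = ln 2 / 0.306 = 2.265 d⁻¹.
After decay, C = 14.23 × e^(−kt) = 14.23 × 0.4997 = 7.109 µg/L.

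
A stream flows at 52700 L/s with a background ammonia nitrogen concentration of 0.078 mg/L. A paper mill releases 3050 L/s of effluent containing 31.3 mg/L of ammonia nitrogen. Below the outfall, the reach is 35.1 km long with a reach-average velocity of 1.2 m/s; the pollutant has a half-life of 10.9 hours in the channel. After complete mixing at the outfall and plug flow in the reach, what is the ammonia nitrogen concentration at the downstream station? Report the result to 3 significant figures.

1.07 mg/L

Flow-weighted average: C = (52700·0.07800 + 3050·31.30) / 55750 = 99580/55750 = 1.786 mg/L.
Travel time t = 35.1·1000 / 1.2 = 29250 s = 8.125 h.
Half-life 10.9 h → k = ln 2 / 10.9 = 0.06359 h⁻¹ = 1.526 d⁻¹.
Decay over the reach: 1.786·exp(−kt) = 1.786·0.5965 = 1.065 mg/L.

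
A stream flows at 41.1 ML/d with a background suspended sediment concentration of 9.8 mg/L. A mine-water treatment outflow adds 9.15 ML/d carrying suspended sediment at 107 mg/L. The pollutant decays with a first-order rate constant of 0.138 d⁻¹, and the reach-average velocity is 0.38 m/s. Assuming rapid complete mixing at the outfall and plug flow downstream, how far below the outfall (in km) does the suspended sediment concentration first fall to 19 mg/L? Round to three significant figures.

88.0 km

Flow-weighted average: C = (41.10·9.800 + 9.150·107.0) / 50.25 = 1382/50.25 = 27.50 mg/L.
Set 27.50·exp(−k·t) = 19 → t = ln(27.50/19)/k = 231500 s = 64.30 h.
Distance = v·t = 0.38·231500 = 87960 m = 87.96 km.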